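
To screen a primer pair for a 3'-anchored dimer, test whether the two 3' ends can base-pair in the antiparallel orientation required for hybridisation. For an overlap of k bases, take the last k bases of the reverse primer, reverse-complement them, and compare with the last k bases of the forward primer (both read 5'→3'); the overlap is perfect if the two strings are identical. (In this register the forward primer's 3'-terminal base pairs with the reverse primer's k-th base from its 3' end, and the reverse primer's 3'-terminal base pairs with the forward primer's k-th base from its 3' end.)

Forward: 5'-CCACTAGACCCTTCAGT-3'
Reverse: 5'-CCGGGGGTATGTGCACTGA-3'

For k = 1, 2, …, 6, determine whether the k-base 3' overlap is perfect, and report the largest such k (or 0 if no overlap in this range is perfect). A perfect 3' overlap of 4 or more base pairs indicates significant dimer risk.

Longest perfect overlap: 5 complementary base pairs; significant dimer risk (threshold 4).

Last 6 bases (5'→3') — forward …TTCAGT, reverse …CACTGA.
Reverse complement of the reverse primer's last 6 bases: TCAGTG; its first k bases are the reverse complement of the reverse primer's last k bases, so a perfect k-base overlap needs the forward primer's last k bases to equal them.
Comparing (forward last k vs required): k=1: T vs T ✓; k=2: GT vs TC ✗; k=3: AGT vs TCA ✗; k=4: CAGT vs TCAG ✗; k=5: TCAGT vs TCAGT ✓; k=6: TTCAGT vs TCAGTG ✗.
Perfect overlaps at k = 1, 5; the largest is 5.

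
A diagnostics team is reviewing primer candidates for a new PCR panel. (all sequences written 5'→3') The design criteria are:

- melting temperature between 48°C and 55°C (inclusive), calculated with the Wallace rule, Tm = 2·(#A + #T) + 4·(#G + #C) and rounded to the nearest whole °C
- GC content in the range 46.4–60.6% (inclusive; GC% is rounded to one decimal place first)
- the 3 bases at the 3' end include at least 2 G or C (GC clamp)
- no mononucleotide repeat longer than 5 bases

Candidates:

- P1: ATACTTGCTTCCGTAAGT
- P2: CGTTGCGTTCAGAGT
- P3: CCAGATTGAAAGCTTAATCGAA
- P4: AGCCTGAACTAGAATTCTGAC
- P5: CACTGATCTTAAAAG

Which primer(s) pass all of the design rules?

P1 (18 nt, A=4 T=7 G=3 C=4): Tm = 2·11 + 4·7 = 50°C ✓; GC 7/18 = 38.9%, outside 46.4–60.6% ✗; 3' end AGT has 1 G/C, need ≥2 ✗; longest run = 2 ✓ — fails.
P2 (15 nt, A=2 T=5 G=5 C=3): Tm = 2·7 + 4·8 = 46°C, outside 48–55°C ✗; GC 8/15 = 53.3% ✓; 3' end AGT has 1 G/C, need ≥2 ✗; longest run = 2 ✓ — fails.
P3 (22 nt, A=9 T=5 G=4 C=4): Tm = 2·14 + 4·8 = 60°C, outside 48–55°C ✗; GC 8/22 = 36.4%, outside 46.4–60.6% ✗; 3' end GAA has 1 G/C, need ≥2 ✗; longest run = 3 ✓ — fails.
P4 (21 nt, A=7 T=5 G=4 C=5): Tm = 2·12 + 4·9 = 60°C, outside 48–55°C ✗; GC 9/21 = 42.9%, outside 46.4–60.6% ✗; 3' end GAC has 2 G/C ✓; longest run = 2 ✓ — fails.
P5 (15 nt, A=6 T=4 G=2 C=3): Tm = 2·10 + 4·5 = 40°C, outside 48–55°C ✗; GC 5/15 = 33.3%, outside 46.4–60.6% ✗; 3' end AAG has 1 G/C, need ≥2 ✗; longest run = 4 ✓ — fails.

None of the candidates satisfy all criteria.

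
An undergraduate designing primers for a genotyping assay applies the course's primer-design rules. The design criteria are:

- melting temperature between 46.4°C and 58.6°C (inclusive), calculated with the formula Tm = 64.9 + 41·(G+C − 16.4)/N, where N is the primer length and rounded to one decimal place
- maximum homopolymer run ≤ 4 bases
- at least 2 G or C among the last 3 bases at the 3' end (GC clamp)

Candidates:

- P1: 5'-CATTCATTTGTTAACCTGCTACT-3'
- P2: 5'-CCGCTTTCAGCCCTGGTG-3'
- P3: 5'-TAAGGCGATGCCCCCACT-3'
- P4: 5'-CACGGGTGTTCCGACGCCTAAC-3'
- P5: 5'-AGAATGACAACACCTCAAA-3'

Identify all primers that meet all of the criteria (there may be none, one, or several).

P1 (23 nt, A=5 T=10 G=2 C=6): Tm = 64.9 + 41·(8 − 16.4)/23 = 49.9°C ✓; longest run = 3 ✓; 3' end ACT has 1 G/C, need ≥2 ✗ — fails.
P2 (18 nt, A=1 T=5 G=5 C=7): Tm = 64.9 + 41·(12 − 16.4)/18 = 54.9°C ✓; longest run = 3 ✓; 3' end GTG has 2 G/C ✓ — passes.
P3 (18 nt, A=4 T=3 G=4 C=7): Tm = 64.9 + 41·(11 − 16.4)/18 = 52.6°C ✓; longest run = 5, exceeds 4 ✗; 3' end ACT has 1 G/C, need ≥2 ✗ — fails.
P4 (22 nt, A=4 T=4 G=6 C=8): Tm = 64.9 + 41·(14 − 16.4)/22 = 60.4°C, outside 46.4–58.6°C ✗; longest run = 3 ✓; 3' end AAC has 1 G/C, need ≥2 ✗ — fails.
P5 (19 nt, A=10 T=2 G=2 C=5): Tm = 64.9 + 41·(7 − 16.4)/19 = 44.6°C, outside 46.4–58.6°C ✗; longest run = 3 ✓; 3' end AAA has 0 G/C, need ≥2 ✗ — fails.

P2 only.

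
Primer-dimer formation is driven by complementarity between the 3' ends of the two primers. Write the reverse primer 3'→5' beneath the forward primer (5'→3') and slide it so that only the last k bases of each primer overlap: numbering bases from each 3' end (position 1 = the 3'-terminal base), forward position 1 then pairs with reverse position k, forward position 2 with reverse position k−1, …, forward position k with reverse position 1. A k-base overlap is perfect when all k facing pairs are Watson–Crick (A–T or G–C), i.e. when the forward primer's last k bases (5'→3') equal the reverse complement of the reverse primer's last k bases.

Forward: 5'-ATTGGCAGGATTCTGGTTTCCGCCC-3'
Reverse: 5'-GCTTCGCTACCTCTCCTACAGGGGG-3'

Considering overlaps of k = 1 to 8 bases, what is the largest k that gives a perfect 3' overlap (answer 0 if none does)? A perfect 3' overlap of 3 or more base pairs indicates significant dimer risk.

Longest perfect overlap: 3 complementary base pairs; significant dimer risk (threshold 3).

Last 8 bases (5'→3') — forward …TTCCGCCC, reverse …ACAGGGGG.
Reverse complement of the reverse primer's last 8 bases: CCCCCTGT; its first k bases are the reverse complement of the reverse primer's last k bases, so a perfect k-base overlap needs the forward primer's last k bases to equal them.
Comparing (forward last k vs required): k=1: C vs C ✓; k=2: CC vs CC ✓; k=3: CCC vs CCC ✓; k=4: GCCC vs CCCC ✗; k=5: CGCCC vs CCCCC ✗; k=6: CCGCCC vs CCCCCT ✗; k=7: TCCGCCC vs CCCCCTG ✗; k=8: TTCCGCCC vs CCCCCTGT ✗.
Perfect overlaps at k = 1, 2, 3; the largest is 3.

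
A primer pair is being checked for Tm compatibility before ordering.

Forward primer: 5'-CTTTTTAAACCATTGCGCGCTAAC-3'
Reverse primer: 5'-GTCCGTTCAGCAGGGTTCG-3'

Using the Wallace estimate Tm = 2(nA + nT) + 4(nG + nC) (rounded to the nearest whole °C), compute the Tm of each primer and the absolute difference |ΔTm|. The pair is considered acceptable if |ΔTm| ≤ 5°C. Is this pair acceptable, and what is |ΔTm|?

|ΔTm| = 6°C; the pair is not acceptable.

Forward: A=6 T=8 G=3 C=7 → Tm = 2·14 + 4·10 = 68°C.
Reverse: A=2 T=5 G=7 C=5 → Tm = 2·7 + 4·12 = 62°C.
|ΔTm| = |68 − 62| = 6°C, > 5°C.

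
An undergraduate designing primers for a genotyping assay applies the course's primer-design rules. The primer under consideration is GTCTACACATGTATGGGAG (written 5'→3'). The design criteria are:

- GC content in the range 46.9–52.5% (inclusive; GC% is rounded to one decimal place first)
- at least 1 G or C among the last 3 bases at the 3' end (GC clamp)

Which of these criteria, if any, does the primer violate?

Meets all criteria.

Base counts: A=5, T=5, G=6, C=3 (length 19).
GC content: GC 9/19 = 47.4% ✓
GC clamp: 3' end GAG has 2 G/C ✓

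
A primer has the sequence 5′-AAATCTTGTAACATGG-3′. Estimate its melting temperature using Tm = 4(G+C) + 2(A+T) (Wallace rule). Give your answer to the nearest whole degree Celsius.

Base counts: A=6, T=5, G=3, C=2 (length 16).
Tm = 2·(6+5) + 4·(3+2) = 2·11 + 4·5 = 22 + 20 = 42°C.

42°C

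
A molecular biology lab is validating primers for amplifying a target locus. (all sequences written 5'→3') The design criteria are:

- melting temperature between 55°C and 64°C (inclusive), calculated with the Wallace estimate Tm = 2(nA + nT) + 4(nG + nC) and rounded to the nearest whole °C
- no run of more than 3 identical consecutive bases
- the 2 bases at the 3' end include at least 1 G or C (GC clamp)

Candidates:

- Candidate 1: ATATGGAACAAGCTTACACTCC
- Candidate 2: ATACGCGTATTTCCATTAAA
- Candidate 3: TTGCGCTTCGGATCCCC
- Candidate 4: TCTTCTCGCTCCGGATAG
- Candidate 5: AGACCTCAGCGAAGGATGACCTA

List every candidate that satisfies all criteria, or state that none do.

Candidate 1 (22 nt, A=8 T=5 G=3 C=6): Tm = 2·13 + 4·9 = 62°C ✓; longest run = 2 ✓; 3' end CC has 2 G/C ✓ — passes.
Candidate 2 (20 nt, A=7 T=7 G=2 C=4): Tm = 2·14 + 4·6 = 52°C, outside 55–64°C ✗; longest run = 3 ✓; 3' end AA has 0 G/C, need ≥1 ✗ — fails.
Candidate 3 (17 nt, A=1 T=5 G=4 C=7): Tm = 2·6 + 4·11 = 56°C ✓; longest run = 4, exceeds 3 ✗; 3' end CC has 2 G/C ✓ — fails.
Candidate 4 (18 nt, A=2 T=6 G=4 C=6): Tm = 2·8 + 4·10 = 56°C ✓; longest run = 2 ✓; 3' end AG has 1 G/C ✓ — passes.
Candidate 5 (23 nt, A=8 T=3 G=6 C=6): Tm = 2·11 + 4·12 = 70°C, outside 55–64°C ✗; longest run = 2 ✓; 3' end TA has 0 G/C, need ≥1 ✗ — fails.

Candidate 1 and Candidate 4.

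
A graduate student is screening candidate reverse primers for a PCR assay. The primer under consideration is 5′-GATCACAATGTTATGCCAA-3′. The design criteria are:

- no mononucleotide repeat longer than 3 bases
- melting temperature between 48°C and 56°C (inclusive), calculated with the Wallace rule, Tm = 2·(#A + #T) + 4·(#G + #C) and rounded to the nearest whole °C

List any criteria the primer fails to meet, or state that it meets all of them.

Base counts: A=7, T=5, G=3, C=4 (length 19).
homopolymer run: longest run = 2 ✓
Tm: Tm = 2·12 + 4·7 = 52°C ✓

Meets all criteria.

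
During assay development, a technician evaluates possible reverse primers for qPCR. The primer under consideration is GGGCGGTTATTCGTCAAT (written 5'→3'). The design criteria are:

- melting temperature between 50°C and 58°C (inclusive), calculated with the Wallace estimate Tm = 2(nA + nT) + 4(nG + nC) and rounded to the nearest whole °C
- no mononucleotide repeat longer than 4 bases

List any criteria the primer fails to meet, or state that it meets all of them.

Meets all criteria.

Base counts: A=3, T=6, G=6, C=3 (length 18).
Tm: Tm = 2·9 + 4·9 = 54°C ✓
homopolymer run: longest run = 3 ✓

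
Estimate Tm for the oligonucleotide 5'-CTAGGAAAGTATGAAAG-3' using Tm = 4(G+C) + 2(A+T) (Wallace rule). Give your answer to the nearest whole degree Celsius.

46°C

Base counts: A=8, T=3, G=5, C=1 (length 17).
Tm = 2·(8+3) + 4·(5+1) = 2·11 + 4·6 = 22 + 24 = 46°C.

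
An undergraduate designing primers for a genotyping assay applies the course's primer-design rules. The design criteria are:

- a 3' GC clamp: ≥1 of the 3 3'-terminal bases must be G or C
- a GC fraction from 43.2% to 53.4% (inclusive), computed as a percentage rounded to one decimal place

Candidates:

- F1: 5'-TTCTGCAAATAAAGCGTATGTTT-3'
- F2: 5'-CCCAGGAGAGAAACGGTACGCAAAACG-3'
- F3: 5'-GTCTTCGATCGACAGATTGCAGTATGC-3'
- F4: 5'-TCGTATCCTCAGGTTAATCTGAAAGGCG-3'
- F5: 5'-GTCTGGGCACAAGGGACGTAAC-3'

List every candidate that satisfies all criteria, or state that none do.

F3 and F4.

F1 (23 nt, A=7 T=9 G=4 C=3): 3' end TTT has 0 G/C, need ≥1 ✗; GC 7/23 = 30.4%, outside 43.2–53.4% ✗ — fails.
F2 (27 nt, A=11 T=1 G=8 C=7): 3' end ACG has 2 G/C ✓; GC 15/27 = 55.6%, outside 43.2–53.4% ✗ — fails.
F3 (27 nt, A=6 T=8 G=7 C=6): 3' end TGC has 2 G/C ✓; GC 13/27 = 48.1% ✓ — passes.
F4 (28 nt, A=7 T=8 G=7 C=6): 3' end GCG has 3 G/C ✓; GC 13/28 = 46.4% ✓ — passes.
F5 (22 nt, A=6 T=3 G=8 C=5): 3' end AAC has 1 G/C ✓; GC 13/22 = 59.1%, outside 43.2–53.4% ✗ — fails.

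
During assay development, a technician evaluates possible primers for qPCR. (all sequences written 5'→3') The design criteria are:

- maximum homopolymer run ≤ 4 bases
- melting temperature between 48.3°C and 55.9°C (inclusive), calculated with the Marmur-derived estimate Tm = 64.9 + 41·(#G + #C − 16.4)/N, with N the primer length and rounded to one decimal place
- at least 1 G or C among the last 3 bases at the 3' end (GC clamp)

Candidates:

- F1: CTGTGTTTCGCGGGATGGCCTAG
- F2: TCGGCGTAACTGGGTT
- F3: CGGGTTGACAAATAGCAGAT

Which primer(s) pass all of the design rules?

F1 (23 nt, A=2 T=7 G=9 C=5): longest run = 3 ✓; Tm = 64.9 + 41·(14 − 16.4)/23 = 60.6°C, outside 48.3–55.9°C ✗; 3' end TAG has 1 G/C ✓ — fails.
F2 (16 nt, A=2 T=5 G=6 C=3): longest run = 3 ✓; Tm = 64.9 + 41·(9 − 16.4)/16 = 45.9°C, outside 48.3–55.9°C ✗; 3' end GTT has 1 G/C ✓ — fails.
F3 (20 nt, A=7 T=4 G=6 C=3): longest run = 3 ✓; Tm = 64.9 + 41·(9 − 16.4)/20 = 49.7°C ✓; 3' end GAT has 1 G/C ✓ — passes.

F3 only.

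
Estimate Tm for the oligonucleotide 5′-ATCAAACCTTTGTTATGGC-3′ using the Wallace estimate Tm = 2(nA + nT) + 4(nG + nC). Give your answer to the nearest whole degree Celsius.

Base counts: A=5, T=7, G=3, C=4 (length 19).
Tm = 2·(5+7) + 4·(3+4) = 2·12 + 4·7 = 24 + 28 = 52°C.

52°C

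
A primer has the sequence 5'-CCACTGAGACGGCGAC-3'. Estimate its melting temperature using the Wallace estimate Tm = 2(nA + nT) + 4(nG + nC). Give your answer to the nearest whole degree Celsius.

Base counts: A=4, T=1, G=5, C=6 (length 16).
Tm = 2·(4+1) + 4·(5+6) = 2·5 + 4·11 = 10 + 44 = 54°C.

54°C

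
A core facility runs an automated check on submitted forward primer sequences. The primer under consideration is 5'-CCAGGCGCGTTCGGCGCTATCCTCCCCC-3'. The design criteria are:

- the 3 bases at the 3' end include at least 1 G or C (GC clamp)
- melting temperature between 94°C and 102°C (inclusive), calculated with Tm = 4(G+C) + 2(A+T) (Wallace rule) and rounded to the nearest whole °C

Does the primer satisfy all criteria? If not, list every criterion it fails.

Meets all criteria.

Base counts: A=2, T=5, G=7, C=14 (length 28).
GC clamp: 3' end CCC has 3 G/C ✓
Tm: Tm = 2·7 + 4·21 = 98°C ✓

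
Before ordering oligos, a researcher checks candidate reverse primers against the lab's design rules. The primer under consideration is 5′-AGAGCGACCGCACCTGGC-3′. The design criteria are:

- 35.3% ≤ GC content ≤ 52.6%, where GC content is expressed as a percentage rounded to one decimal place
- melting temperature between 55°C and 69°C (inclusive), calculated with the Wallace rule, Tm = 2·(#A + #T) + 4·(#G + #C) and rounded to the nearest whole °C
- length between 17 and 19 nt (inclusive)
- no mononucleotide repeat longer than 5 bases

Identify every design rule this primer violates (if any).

Base counts: A=4, T=1, G=6, C=7 (length 18).
GC content: GC 13/18 = 72.2%, outside 35.3–52.6% ✗
Tm: Tm = 2·5 + 4·13 = 62°C ✓
length: length 18 ✓
homopolymer run: longest run = 2 ✓

Fails: GC content.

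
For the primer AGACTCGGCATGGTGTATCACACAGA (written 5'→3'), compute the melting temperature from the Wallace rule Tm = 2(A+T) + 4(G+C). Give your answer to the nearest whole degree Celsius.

Base counts: A=8, T=5, G=7, C=6 (length 26).
Tm = 2·(8+5) + 4·(7+6) = 2·13 + 4·13 = 26 + 52 = 78°C.

78°C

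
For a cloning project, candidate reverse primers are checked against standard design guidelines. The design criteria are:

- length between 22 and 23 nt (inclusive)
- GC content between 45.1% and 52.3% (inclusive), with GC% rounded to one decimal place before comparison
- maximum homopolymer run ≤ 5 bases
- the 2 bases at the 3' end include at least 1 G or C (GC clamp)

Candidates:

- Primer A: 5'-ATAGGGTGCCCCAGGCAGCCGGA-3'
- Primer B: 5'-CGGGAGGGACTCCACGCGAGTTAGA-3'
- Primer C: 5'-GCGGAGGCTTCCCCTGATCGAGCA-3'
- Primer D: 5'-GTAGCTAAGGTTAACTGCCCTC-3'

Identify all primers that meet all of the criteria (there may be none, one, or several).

Primer A (23 nt, A=5 T=2 G=9 C=7): length 23 ✓; GC 16/23 = 69.6%, outside 45.1–52.3% ✗; longest run = 4 ✓; 3' end GA has 1 G/C ✓ — fails.
Primer B (25 nt, A=6 T=3 G=10 C=6): length 25, outside 22–23 ✗; GC 16/25 = 64.0%, outside 45.1–52.3% ✗; longest run = 3 ✓; 3' end GA has 1 G/C ✓ — fails.
Primer C (24 nt, A=4 T=4 G=8 C=8): length 24, outside 22–23 ✗; GC 16/24 = 66.7%, outside 45.1–52.3% ✗; longest run = 4 ✓; 3' end CA has 1 G/C ✓ — fails.
Primer D (22 nt, A=5 T=6 G=5 C=6): length 22 ✓; GC 11/22 = 50.0% ✓; longest run = 3 ✓; 3' end TC has 1 G/C ✓ — passes.

Primer D only.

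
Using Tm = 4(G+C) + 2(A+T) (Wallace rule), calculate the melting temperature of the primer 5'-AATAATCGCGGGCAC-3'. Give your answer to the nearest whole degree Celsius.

46°C

Base counts: A=5, T=2, G=4, C=4 (length 15).
Tm = 2·(5+2) + 4·(4+4) = 2·7 + 4·8 = 14 + 32 = 46°C.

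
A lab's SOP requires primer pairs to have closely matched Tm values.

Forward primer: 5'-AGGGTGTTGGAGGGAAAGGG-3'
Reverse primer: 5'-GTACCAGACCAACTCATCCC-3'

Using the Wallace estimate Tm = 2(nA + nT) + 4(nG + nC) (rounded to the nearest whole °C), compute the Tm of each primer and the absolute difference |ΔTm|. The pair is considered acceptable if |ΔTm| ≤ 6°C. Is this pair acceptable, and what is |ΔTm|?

|ΔTm| = 2°C; the pair is acceptable.

Forward: A=5 T=3 G=12 C=0 → Tm = 2·8 + 4·12 = 64°C.
Reverse: A=6 T=3 G=2 C=9 → Tm = 2·9 + 4·11 = 62°C.
|ΔTm| = |64 − 62| = 2°C, ≤ 6°C.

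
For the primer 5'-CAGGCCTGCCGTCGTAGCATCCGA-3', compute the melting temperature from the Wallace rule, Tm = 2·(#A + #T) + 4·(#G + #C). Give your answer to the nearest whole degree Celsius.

80°C

Base counts: A=4, T=4, G=7, C=9 (length 24).
Tm = 2·(4+4) + 4·(7+9) = 2·8 + 4·16 = 16 + 64 = 80°C.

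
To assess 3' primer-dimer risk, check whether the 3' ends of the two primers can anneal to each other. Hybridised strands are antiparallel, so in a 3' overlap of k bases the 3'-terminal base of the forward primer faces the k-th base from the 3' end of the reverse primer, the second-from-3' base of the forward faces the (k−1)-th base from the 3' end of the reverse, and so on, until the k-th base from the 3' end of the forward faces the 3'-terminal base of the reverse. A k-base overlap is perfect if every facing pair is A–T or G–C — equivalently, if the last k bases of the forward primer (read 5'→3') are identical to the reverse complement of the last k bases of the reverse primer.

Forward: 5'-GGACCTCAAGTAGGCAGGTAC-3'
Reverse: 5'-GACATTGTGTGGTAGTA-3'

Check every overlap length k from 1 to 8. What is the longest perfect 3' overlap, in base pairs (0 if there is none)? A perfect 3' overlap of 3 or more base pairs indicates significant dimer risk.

Last 8 bases (5'→3') — forward …GCAGGTAC, reverse …TGGTAGTA.
Reverse complement of the reverse primer's last 8 bases: TACTACCA; its first k bases are the reverse complement of the reverse primer's last k bases, so a perfect k-base overlap needs the forward primer's last k bases to equal them.
Comparing (forward last k vs required): k=1: C vs T ✗; k=2: AC vs TA ✗; k=3: TAC vs TAC ✓; k=4: GTAC vs TACT ✗; k=5: GGTAC vs TACTA ✗; k=6: AGGTAC vs TACTAC ✗; k=7: CAGGTAC vs TACTACC ✗; k=8: GCAGGTAC vs TACTACCA ✗.
Only k = 3 is perfect, so the longest perfect 3' overlap is 3.

Longest perfect overlap: 3 complementary base pairs; significant dimer risk (threshold 3).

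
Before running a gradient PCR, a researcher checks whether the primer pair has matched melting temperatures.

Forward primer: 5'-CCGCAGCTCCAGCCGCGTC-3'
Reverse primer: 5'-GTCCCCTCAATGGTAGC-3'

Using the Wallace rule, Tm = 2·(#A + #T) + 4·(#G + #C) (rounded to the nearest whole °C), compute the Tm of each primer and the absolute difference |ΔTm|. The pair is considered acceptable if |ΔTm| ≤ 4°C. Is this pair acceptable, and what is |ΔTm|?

Forward: A=2 T=2 G=5 C=10 → Tm = 2·4 + 4·15 = 68°C.
Reverse: A=3 T=4 G=4 C=6 → Tm = 2·7 + 4·10 = 54°C.
|ΔTm| = |68 − 54| = 14°C, > 4°C.

|ΔTm| = 14°C; the pair is not acceptable.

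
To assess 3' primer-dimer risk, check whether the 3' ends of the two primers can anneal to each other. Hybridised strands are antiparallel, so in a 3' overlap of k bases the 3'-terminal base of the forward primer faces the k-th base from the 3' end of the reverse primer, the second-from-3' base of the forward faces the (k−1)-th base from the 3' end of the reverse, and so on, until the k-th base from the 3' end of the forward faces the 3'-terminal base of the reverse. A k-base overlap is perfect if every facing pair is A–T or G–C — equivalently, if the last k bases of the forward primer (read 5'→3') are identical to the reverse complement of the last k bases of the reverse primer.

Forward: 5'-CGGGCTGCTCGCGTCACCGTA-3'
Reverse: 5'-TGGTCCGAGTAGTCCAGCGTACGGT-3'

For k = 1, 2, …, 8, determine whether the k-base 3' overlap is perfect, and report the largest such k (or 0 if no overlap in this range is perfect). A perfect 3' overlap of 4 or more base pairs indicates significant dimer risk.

Longest perfect overlap: 6 complementary base pairs; significant dimer risk (threshold 4).

Last 8 bases (5'→3') — forward …TCACCGTA, reverse …CGTACGGT.
Reverse complement of the reverse primer's last 8 bases: ACCGTACG; its first k bases are the reverse complement of the reverse primer's last k bases, so a perfect k-base overlap needs the forward primer's last k bases to equal them.
Comparing (forward last k vs required): k=1: A vs A ✓; k=2: TA vs AC ✗; k=3: GTA vs ACC ✗; k=4: CGTA vs ACCG ✗; k=5: CCGTA vs ACCGT ✗; k=6: ACCGTA vs ACCGTA ✓; k=7: CACCGTA vs ACCGTAC ✗; k=8: TCACCGTA vs ACCGTACG ✗.
Perfect overlaps at k = 1, 6; the largest is 6.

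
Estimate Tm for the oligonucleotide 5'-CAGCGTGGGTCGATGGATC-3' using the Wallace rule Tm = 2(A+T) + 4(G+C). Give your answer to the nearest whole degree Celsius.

Base counts: A=3, T=4, G=8, C=4 (length 19).
Tm = 2·(3+4) + 4·(8+4) = 2·7 + 4·12 = 14 + 48 = 62°C.

62°C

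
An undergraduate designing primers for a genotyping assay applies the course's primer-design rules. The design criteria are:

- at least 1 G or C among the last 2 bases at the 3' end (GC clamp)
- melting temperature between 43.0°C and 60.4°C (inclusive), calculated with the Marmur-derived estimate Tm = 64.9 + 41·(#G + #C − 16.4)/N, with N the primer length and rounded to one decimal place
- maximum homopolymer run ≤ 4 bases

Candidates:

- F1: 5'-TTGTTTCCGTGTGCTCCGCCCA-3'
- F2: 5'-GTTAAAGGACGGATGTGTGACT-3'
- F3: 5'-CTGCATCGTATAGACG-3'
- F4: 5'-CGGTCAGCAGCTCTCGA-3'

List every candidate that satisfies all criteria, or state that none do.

F1 (22 nt, A=1 T=8 G=5 C=8): 3' end CA has 1 G/C ✓; Tm = 64.9 + 41·(13 − 16.4)/22 = 58.6°C ✓; longest run = 3 ✓ — passes.
F2 (22 nt, A=6 T=6 G=8 C=2): 3' end CT has 1 G/C ✓; Tm = 64.9 + 41·(10 − 16.4)/22 = 53.0°C ✓; longest run = 3 ✓ — passes.
F3 (16 nt, A=4 T=4 G=4 C=4): 3' end CG has 2 G/C ✓; Tm = 64.9 + 41·(8 − 16.4)/16 = 43.4°C ✓; longest run = 1 ✓ — passes.
F4 (17 nt, A=3 T=3 G=5 C=6): 3' end GA has 1 G/C ✓; Tm = 64.9 + 41·(11 − 16.4)/17 = 51.9°C ✓; longest run = 2 ✓ — passes.

F1, F2, F3 and F4.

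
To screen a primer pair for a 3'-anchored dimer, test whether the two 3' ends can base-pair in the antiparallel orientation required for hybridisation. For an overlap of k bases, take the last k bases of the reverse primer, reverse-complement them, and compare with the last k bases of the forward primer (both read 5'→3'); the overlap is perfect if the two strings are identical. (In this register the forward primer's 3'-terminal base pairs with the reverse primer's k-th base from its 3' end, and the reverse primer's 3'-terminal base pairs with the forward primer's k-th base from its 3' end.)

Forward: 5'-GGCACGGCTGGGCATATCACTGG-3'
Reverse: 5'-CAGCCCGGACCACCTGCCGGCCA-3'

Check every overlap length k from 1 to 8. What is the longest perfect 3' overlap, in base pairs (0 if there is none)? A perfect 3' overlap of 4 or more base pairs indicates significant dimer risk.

Last 8 bases (5'→3') — forward …ATCACTGG, reverse …GCCGGCCA.
Reverse complement of the reverse primer's last 8 bases: TGGCCGGC; its first k bases are the reverse complement of the reverse primer's last k bases, so a perfect k-base overlap needs the forward primer's last k bases to equal them.
Comparing (forward last k vs required): k=1: G vs T ✗; k=2: GG vs TG ✗; k=3: TGG vs TGG ✓; k=4: CTGG vs TGGC ✗; k=5: ACTGG vs TGGCC ✗; k=6: CACTGG vs TGGCCG ✗; k=7: TCACTGG vs TGGCCGG ✗; k=8: ATCACTGG vs TGGCCGGC ✗.
Only k = 3 is perfect, so the longest perfect 3' overlap is 3.

Longest perfect overlap: 3 complementary base pairs; below the dimer-risk threshold (threshold 4).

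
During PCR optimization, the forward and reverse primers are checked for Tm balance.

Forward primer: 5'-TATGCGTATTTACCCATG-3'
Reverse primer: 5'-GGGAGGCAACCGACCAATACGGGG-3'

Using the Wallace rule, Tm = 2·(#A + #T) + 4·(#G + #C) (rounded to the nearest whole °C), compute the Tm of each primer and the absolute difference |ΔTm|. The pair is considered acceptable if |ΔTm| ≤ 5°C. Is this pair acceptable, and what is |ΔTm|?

|ΔTm| = 30°C; the pair is not acceptable.

Forward: A=4 T=7 G=3 C=4 → Tm = 2·11 + 4·7 = 50°C.
Reverse: A=7 T=1 G=10 C=6 → Tm = 2·8 + 4·16 = 80°C.
|ΔTm| = |50 − 80| = 30°C, > 5°C.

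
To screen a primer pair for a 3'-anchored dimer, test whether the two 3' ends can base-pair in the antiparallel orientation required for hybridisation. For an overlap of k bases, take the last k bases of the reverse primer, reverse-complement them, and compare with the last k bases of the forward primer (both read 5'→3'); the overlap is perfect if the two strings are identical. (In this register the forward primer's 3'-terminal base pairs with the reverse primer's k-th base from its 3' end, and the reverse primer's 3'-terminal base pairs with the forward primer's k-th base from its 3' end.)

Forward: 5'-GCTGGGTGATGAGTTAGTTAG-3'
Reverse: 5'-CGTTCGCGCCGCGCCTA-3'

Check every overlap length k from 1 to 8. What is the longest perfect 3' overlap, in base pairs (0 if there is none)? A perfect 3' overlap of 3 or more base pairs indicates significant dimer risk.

Last 8 bases (5'→3') — forward …TTAGTTAG, reverse …CGCGCCTA.
Reverse complement of the reverse primer's last 8 bases: TAGGCGCG; its first k bases are the reverse complement of the reverse primer's last k bases, so a perfect k-base overlap needs the forward primer's last k bases to equal them.
Comparing (forward last k vs required): k=1: G vs T ✗; k=2: AG vs TA ✗; k=3: TAG vs TAG ✓; k=4: TTAG vs TAGG ✗; k=5: GTTAG vs TAGGC ✗; k=6: AGTTAG vs TAGGCG ✗; k=7: TAGTTAG vs TAGGCGC ✗; k=8: TTAGTTAG vs TAGGCGCG ✗.
Only k = 3 is perfect, so the longest perfect 3' overlap is 3.

Longest perfect overlap: 3 complementary base pairs; significant dimer risk (threshold 3).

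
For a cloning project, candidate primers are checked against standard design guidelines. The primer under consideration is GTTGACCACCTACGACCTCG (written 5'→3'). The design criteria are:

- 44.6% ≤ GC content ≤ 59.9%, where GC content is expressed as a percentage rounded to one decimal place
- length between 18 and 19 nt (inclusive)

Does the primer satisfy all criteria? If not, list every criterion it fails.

Base counts: A=4, T=4, G=4, C=8 (length 20).
GC content: GC 12/20 = 60.0%, outside 44.6–59.9% ✗
length: length 20, outside 18–19 ✗

Fails: GC content, length.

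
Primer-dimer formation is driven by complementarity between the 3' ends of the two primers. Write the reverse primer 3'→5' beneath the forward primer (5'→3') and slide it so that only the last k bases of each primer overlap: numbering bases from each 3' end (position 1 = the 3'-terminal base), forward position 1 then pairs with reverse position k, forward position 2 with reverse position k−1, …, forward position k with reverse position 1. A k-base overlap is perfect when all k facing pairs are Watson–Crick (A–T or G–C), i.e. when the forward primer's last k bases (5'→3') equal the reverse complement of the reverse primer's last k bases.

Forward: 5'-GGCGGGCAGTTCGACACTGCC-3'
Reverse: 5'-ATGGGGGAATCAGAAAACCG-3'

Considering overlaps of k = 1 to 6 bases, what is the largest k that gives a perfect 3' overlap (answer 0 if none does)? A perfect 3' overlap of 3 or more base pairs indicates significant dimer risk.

Last 6 bases (5'→3') — forward …ACTGCC, reverse …AAACCG.
Reverse complement of the reverse primer's last 6 bases: CGGTTT; its first k bases are the reverse complement of the reverse primer's last k bases, so a perfect k-base overlap needs the forward primer's last k bases to equal them.
Comparing (forward last k vs required): k=1: C vs C ✓; k=2: CC vs CG ✗; k=3: GCC vs CGG ✗; k=4: TGCC vs CGGT ✗; k=5: CTGCC vs CGGTT ✗; k=6: ACTGCC vs CGGTTT ✗.
Only k = 1 is perfect, so the longest perfect 3' overlap is 1.

Longest perfect overlap: 1 complementary base pair; below the dimer-risk threshold (threshold 3).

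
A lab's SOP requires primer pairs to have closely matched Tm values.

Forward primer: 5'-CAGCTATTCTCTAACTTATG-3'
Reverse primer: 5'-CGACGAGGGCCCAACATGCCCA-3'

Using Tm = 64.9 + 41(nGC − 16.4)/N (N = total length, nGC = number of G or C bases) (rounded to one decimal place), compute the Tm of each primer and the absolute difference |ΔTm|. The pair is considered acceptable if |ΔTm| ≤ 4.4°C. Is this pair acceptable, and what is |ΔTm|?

|ΔTm| = 16.7°C; the pair is not acceptable.

Forward: G+C = 7, N = 20 → Tm = 64.9 + 41·(7 − 16.4)/20 = 45.6°C.
Reverse: G+C = 15, N = 22 → Tm = 64.9 + 41·(15 − 16.4)/22 = 62.3°C.
|ΔTm| = |45.6 − 62.3| = 16.7°C, > 4.4°C.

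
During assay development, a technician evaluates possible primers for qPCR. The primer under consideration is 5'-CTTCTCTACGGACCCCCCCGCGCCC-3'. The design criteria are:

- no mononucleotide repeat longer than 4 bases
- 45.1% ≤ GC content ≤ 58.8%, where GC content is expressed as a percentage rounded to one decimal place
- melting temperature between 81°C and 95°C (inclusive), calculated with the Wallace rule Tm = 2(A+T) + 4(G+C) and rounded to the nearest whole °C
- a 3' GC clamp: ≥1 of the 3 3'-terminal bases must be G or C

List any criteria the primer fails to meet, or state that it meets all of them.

Base counts: A=2, T=4, G=4, C=15 (length 25).
homopolymer run: longest run = 7, exceeds 4 ✗
GC content: GC 19/25 = 76.0%, outside 45.1–58.8% ✗
Tm: Tm = 2·6 + 4·19 = 88°C ✓
GC clamp: 3' end CCC has 3 G/C ✓

Fails: homopolymer run, GC content.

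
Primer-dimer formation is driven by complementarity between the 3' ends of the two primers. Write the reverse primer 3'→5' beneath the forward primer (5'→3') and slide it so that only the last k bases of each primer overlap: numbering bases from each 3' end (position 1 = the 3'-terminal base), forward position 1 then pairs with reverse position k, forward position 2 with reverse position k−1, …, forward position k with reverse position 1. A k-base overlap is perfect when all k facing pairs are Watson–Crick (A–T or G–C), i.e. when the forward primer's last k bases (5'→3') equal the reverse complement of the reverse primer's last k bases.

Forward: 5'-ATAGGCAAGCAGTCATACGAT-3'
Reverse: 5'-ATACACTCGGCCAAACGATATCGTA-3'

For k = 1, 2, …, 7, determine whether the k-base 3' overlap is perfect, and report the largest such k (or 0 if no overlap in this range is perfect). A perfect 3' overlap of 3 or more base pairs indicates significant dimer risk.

Longest perfect overlap: 6 complementary base pairs; significant dimer risk (threshold 3).

Last 7 bases (5'→3') — forward …ATACGAT, reverse …TATCGTA.
Reverse complement of the reverse primer's last 7 bases: TACGATA; its first k bases are the reverse complement of the reverse primer's last k bases, so a perfect k-base overlap needs the forward primer's last k bases to equal them.
Comparing (forward last k vs required): k=1: T vs T ✓; k=2: AT vs TA ✗; k=3: GAT vs TAC ✗; k=4: CGAT vs TACG ✗; k=5: ACGAT vs TACGA ✗; k=6: TACGAT vs TACGAT ✓; k=7: ATACGAT vs TACGATA ✗.
Perfect overlaps at k = 1, 6; the largest is 6.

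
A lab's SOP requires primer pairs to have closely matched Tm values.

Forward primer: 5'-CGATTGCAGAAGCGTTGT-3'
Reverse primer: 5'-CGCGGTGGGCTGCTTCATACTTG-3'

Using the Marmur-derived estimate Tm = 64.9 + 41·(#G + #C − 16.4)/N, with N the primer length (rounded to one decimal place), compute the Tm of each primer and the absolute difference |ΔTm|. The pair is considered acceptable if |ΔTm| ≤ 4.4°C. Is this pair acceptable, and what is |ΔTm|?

|ΔTm| = 12.6°C; the pair is not acceptable.

Forward: G+C = 9, N = 18 → Tm = 64.9 + 41·(9 − 16.4)/18 = 48.0°C.
Reverse: G+C = 14, N = 23 → Tm = 64.9 + 41·(14 − 16.4)/23 = 60.6°C.
|ΔTm| = |48.0 − 60.6| = 12.6°C, > 4.4°C.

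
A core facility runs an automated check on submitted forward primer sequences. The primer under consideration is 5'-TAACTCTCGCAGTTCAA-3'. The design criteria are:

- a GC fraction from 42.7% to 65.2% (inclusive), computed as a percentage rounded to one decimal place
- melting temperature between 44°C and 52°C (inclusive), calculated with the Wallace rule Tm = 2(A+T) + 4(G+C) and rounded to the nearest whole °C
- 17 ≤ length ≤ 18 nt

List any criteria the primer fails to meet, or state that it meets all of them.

Base counts: A=5, T=5, G=2, C=5 (length 17).
GC content: GC 7/17 = 41.2%, outside 42.7–65.2% ✗
Tm: Tm = 2·10 + 4·7 = 48°C ✓
length: length 17 ✓

Fails: GC content.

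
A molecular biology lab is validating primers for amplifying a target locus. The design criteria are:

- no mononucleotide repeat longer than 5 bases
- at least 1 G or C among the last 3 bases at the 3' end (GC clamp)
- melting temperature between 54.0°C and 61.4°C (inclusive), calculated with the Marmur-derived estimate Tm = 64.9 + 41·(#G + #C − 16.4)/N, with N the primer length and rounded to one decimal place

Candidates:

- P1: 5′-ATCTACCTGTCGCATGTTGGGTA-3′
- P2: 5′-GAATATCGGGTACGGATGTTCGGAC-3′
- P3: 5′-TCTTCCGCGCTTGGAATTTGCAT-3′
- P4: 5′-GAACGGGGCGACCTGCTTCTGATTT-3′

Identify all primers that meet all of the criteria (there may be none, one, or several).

P1 (23 nt, A=4 T=8 G=6 C=5): longest run = 3 ✓; 3' end GTA has 1 G/C ✓; Tm = 64.9 + 41·(11 − 16.4)/23 = 55.3°C ✓ — passes.
P2 (25 nt, A=6 T=6 G=9 C=4): longest run = 3 ✓; 3' end GAC has 2 G/C ✓; Tm = 64.9 + 41·(13 − 16.4)/25 = 59.3°C ✓ — passes.
P3 (23 nt, A=3 T=9 G=5 C=6): longest run = 3 ✓; 3' end CAT has 1 G/C ✓; Tm = 64.9 + 41·(11 − 16.4)/23 = 55.3°C ✓ — passes.
P4 (25 nt, A=4 T=7 G=8 C=6): longest run = 4 ✓; 3' end TTT has 0 G/C, need ≥1 ✗; Tm = 64.9 + 41·(14 − 16.4)/25 = 61.0°C ✓ — fails.

P1, P2 and P3.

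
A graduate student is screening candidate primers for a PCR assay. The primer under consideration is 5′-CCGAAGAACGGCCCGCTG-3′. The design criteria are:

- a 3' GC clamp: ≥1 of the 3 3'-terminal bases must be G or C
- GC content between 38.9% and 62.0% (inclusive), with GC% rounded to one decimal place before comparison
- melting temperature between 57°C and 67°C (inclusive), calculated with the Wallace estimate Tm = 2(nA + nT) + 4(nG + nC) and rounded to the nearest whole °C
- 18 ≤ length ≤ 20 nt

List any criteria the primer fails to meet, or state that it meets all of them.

Fails: GC content.

Base counts: A=4, T=1, G=6, C=7 (length 18).
GC clamp: 3' end CTG has 2 G/C ✓
GC content: GC 13/18 = 72.2%, outside 38.9–62.0% ✗
Tm: Tm = 2·5 + 4·13 = 62°C ✓
length: length 18 ✓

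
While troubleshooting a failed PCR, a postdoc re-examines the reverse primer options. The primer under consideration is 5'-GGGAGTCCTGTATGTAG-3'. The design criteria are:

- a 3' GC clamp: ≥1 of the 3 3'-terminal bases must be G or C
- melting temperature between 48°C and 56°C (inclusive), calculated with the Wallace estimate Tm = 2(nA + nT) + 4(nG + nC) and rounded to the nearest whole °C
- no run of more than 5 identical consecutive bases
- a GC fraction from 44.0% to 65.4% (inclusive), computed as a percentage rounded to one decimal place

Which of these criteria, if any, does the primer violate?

Base counts: A=3, T=5, G=7, C=2 (length 17).
GC clamp: 3' end TAG has 1 G/C ✓
Tm: Tm = 2·8 + 4·9 = 52°C ✓
homopolymer run: longest run = 3 ✓
GC content: GC 9/17 = 52.9% ✓

Meets all criteria.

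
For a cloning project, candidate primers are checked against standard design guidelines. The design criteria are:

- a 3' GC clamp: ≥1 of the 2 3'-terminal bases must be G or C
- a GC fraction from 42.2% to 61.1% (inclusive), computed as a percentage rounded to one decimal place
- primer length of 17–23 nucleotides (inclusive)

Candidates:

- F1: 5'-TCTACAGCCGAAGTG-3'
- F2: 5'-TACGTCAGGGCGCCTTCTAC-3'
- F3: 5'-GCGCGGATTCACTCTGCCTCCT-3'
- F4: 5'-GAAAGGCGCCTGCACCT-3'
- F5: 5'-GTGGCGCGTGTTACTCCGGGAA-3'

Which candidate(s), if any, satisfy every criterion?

F1 (15 nt, A=4 T=3 G=4 C=4): 3' end TG has 1 G/C ✓; GC 8/15 = 53.3% ✓; length 15, outside 17–23 ✗ — fails.
F2 (20 nt, A=3 T=5 G=5 C=7): 3' end AC has 1 G/C ✓; GC 12/20 = 60.0% ✓; length 20 ✓ — passes.
F3 (22 nt, A=2 T=6 G=5 C=9): 3' end CT has 1 G/C ✓; GC 14/22 = 63.6%, outside 42.2–61.1% ✗; length 22 ✓ — fails.
F4 (17 nt, A=4 T=2 G=5 C=6): 3' end CT has 1 G/C ✓; GC 11/17 = 64.7%, outside 42.2–61.1% ✗; length 17 ✓ — fails.
F5 (22 nt, A=3 T=5 G=9 C=5): 3' end AA has 0 G/C, need ≥1 ✗; GC 14/22 = 63.6%, outside 42.2–61.1% ✗; length 22 ✓ — fails.

F2 only.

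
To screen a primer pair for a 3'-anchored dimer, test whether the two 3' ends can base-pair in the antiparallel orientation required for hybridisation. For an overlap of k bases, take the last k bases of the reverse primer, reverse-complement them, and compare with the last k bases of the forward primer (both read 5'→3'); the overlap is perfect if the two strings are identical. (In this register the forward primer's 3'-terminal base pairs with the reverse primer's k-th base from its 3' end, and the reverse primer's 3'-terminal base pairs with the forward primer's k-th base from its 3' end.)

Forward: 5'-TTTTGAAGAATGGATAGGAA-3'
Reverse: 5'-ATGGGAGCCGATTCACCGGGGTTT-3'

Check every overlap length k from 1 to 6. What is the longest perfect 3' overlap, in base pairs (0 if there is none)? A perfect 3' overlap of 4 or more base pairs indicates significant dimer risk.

Last 6 bases (5'→3') — forward …TAGGAA, reverse …GGGTTT.
Reverse complement of the reverse primer's last 6 bases: AAACCC; its first k bases are the reverse complement of the reverse primer's last k bases, so a perfect k-base overlap needs the forward primer's last k bases to equal them.
Comparing (forward last k vs required): k=1: A vs A ✓; k=2: AA vs AA ✓; k=3: GAA vs AAA ✗; k=4: GGAA vs AAAC ✗; k=5: AGGAA vs AAACC ✗; k=6: TAGGAA vs AAACCC ✗.
Perfect overlaps at k = 1, 2; the largest is 2.

Longest perfect overlap: 2 complementary base pairs; below the dimer-risk threshold (threshold 4).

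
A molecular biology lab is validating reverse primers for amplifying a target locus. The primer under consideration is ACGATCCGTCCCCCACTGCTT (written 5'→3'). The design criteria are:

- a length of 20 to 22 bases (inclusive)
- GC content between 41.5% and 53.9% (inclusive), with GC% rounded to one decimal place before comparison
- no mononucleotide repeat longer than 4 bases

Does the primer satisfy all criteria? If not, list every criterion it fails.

Base counts: A=3, T=5, G=3, C=10 (length 21).
length: length 21 ✓
GC content: GC 13/21 = 61.9%, outside 41.5–53.9% ✗
homopolymer run: longest run = 5, exceeds 4 ✗

Fails: GC content, homopolymer run.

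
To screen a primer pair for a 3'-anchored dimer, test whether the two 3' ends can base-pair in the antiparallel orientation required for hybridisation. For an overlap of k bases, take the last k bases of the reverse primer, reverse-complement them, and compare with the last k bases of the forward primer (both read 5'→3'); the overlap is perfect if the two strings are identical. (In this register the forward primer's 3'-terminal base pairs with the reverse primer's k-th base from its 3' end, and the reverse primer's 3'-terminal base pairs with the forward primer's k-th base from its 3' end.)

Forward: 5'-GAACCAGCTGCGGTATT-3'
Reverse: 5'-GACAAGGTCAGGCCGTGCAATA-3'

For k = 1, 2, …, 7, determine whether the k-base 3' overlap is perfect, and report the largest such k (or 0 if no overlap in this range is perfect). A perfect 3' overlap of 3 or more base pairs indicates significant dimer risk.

Last 7 bases (5'→3') — forward …CGGTATT, reverse …TGCAATA.
Reverse complement of the reverse primer's last 7 bases: TATTGCA; its first k bases are the reverse complement of the reverse primer's last k bases, so a perfect k-base overlap needs the forward primer's last k bases to equal them.
Comparing (forward last k vs required): k=1: T vs T ✓; k=2: TT vs TA ✗; k=3: ATT vs TAT ✗; k=4: TATT vs TATT ✓; k=5: GTATT vs TATTG ✗; k=6: GGTATT vs TATTGC ✗; k=7: CGGTATT vs TATTGCA ✗.
Perfect overlaps at k = 1, 4; the largest is 4.

Longest perfect overlap: 4 complementary base pairs; significant dimer risk (threshold 3).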